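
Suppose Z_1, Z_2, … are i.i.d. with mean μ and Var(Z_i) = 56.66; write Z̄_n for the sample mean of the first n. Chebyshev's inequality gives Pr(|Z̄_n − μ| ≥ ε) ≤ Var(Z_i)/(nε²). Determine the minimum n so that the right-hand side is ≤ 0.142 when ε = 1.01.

Require 56.66/(n·1.01²) ≤ 0.142, i.e. n ≥ 56.66/(0.142·1.01²) = 391.152.
The smallest integer n is 392.

392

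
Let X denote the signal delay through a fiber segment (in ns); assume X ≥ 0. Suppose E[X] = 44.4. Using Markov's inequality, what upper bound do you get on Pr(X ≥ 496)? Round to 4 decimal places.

Markov's inequality: for a non-negative random variable, Pr(X ≥ a) ≤ E[X]/a.
Here E[X] = 44.4 and a = 496, so the bound is 44.4/496 = 0.0895.

0.0895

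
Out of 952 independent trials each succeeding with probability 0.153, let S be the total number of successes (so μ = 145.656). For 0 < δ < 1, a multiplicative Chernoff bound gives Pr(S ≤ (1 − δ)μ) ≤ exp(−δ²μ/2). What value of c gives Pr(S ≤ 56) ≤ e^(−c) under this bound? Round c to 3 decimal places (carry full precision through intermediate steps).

Write 56 = (1 − δ)μ, so δ = 1 − 56/145.656 = 0.6155325…
Then the exponent is δ²μ/2 = (μ − 56)²/(2μ) = 27.593090.

27.593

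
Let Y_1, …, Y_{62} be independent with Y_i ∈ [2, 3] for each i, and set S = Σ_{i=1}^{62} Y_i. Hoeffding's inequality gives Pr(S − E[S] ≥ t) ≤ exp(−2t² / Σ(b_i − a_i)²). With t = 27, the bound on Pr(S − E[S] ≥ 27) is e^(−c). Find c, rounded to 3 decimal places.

Σ(b_i − a_i)² = 62·(1)² = 62.
c = 2t²/62 = 2·27²/62 = 23.5161.

23.516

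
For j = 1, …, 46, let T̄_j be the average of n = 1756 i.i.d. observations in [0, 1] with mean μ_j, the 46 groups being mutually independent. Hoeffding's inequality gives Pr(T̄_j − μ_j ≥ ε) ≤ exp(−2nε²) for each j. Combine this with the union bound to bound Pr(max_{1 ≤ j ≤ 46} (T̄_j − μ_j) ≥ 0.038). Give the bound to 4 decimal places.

Per-experiment Hoeffding bound: exp(−2·1756·0.038²) = exp(−5.07133) = 0.0062741.
Union bound over 46 events: 46·0.0062741 = 0.28861.

0.2886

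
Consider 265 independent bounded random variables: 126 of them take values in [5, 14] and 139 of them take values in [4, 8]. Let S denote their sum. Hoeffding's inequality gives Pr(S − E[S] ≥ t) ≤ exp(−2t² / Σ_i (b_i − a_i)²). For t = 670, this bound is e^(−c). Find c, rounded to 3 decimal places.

Σ(b_i − a_i)² = 126·9² + 139·4² = 12430.
c = 2t² / 12430 = 2·670² / 12430 = 72.2285.

72.228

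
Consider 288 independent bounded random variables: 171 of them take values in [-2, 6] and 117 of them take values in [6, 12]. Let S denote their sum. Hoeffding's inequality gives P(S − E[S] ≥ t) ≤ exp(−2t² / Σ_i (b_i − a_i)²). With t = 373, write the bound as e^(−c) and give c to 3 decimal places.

Σ(b_i − a_i)² = 171·8² + 117·6² = 15156.
c = 2t² / 15156 = 2·373² / 15156 = 18.3596.

18.360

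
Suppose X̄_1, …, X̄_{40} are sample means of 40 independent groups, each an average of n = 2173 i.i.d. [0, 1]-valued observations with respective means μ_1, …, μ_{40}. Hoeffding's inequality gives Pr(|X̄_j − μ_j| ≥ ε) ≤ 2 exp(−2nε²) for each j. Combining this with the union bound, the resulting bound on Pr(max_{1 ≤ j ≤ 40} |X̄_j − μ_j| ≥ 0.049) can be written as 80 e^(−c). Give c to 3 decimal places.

10.435

Union bound over the 40 events: Pr(max_{1 ≤ j ≤ 40} |X̄_j − μ_j| ≥ 0.049) ≤ 40·2·exp(−2nε²) = 80 exp(−2·2173·0.049²).
So c = 2·2173·0.049² = 10.4347.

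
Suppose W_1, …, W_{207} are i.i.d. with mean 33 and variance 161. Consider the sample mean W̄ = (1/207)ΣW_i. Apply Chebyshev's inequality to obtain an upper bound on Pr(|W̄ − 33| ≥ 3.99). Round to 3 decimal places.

Var(W̄) = Var(W_i)/n = 161/207 = 0.77778.
Chebyshev: Pr(|W̄ − 33| ≥ 3.99) ≤ Var(W̄)/(3.99)² = 161/(207·3.99²) = 0.0489.

0.049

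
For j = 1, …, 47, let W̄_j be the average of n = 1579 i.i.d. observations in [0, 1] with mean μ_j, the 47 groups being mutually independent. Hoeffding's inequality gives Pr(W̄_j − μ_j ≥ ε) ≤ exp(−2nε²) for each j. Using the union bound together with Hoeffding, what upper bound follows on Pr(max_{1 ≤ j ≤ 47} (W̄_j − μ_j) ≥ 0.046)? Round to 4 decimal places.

0.0589

Per-experiment Hoeffding bound: exp(−2·1579·0.046²) = exp(−6.68233) = 0.0012529.
Union bound over 47 events: 47·0.0012529 = 0.05888.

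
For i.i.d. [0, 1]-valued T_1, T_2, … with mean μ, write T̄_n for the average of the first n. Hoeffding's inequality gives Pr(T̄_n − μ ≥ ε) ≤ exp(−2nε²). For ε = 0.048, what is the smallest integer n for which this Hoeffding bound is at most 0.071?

Require exp(−2nε²) ≤ 0.071, i.e. 2nε² ≥ ln(1/0.071) = 2.645075.
So n ≥ 2.645075 / (2·0.048²) = 574.018.
The smallest integer n is 575.

575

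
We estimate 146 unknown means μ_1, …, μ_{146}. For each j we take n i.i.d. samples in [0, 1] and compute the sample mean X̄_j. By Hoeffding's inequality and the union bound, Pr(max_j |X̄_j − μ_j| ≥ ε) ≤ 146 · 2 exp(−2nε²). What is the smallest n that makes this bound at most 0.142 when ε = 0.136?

Need 2·146·exp(−2nε²) ≤ 0.142, i.e. exp(−2nε²) ≤ 0.142/292.
So 2nε² ≥ ln(292/0.142) = 7.628682.
Hence n ≥ 7.628682/(2·0.136²) = 206.225.
The smallest integer n is 207.

207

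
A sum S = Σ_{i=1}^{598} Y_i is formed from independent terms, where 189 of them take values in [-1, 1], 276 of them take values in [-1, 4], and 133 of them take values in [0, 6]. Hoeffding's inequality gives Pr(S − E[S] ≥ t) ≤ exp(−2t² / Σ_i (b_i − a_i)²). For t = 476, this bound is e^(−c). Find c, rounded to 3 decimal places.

Σ(b_i − a_i)² = 189·2² + 276·5² + 133·6² = 12444.
c = 2t² / 12444 = 2·476² / 12444 = 36.4153.

36.415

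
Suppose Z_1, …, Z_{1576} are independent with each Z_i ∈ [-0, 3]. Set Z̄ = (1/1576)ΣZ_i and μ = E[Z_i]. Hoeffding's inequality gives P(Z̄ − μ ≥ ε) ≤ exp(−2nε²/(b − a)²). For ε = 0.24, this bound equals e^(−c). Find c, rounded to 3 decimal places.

c = 2nε²/(b − a)² = 2·1576·0.24² / 3² = 20.1728.

20.173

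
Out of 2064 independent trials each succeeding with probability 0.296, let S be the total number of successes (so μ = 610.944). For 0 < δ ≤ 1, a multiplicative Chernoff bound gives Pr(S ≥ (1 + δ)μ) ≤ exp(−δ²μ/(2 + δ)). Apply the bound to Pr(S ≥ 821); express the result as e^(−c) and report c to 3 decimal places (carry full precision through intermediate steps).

Write 821 = (1 + δ)μ, so δ = 821/610.944 − 1 = 0.343822…
Then the exponent is δ²μ/(2 + δ) = (821 − μ)² / (μ·(2 + δ)) = 30.813721.

30.814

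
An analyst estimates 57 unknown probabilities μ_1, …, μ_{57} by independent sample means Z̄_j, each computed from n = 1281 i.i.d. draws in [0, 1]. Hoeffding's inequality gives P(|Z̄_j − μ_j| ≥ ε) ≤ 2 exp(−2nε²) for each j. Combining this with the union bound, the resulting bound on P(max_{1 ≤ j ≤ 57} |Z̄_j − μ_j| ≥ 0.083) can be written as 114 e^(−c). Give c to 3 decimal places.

Union bound over the 57 events: P(max_{1 ≤ j ≤ 57} |Z̄_j − μ_j| ≥ 0.083) ≤ 57·2·exp(−2nε²) = 114 exp(−2·1281·0.083²).
So c = 2·1281·0.083² = 17.6496.

17.650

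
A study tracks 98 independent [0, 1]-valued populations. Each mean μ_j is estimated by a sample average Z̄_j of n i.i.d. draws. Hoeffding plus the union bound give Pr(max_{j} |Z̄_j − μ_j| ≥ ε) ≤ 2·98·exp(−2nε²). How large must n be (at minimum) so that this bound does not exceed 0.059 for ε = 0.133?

Need 2·98·exp(−2nε²) ≤ 0.059, i.e. exp(−2nε²) ≤ 0.059/196.
So 2nε² ≥ ln(196/0.059) = 8.108332.
Hence n ≥ 8.108332/(2·0.133²) = 229.191.
The smallest integer n is 230.

230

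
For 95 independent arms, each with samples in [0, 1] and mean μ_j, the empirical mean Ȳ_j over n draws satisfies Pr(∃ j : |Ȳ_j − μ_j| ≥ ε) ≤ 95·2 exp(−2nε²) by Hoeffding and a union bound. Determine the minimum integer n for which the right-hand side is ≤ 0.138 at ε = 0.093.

Need 2·95·exp(−2nε²) ≤ 0.138, i.e. exp(−2nε²) ≤ 0.138/190.
So 2nε² ≥ ln(190/0.138) = 7.227526.
Hence n ≥ 7.227526/(2·0.093²) = 417.824.
The smallest integer n is 418.

418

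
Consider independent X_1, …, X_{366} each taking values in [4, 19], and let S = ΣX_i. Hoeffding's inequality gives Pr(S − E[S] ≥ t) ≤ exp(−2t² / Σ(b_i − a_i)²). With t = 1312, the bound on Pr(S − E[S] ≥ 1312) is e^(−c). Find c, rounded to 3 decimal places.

Σ(b_i − a_i)² = 366·(15)² = 82350.
c = 2t²/82350 = 2·1312²/82350 = 41.8056.

41.806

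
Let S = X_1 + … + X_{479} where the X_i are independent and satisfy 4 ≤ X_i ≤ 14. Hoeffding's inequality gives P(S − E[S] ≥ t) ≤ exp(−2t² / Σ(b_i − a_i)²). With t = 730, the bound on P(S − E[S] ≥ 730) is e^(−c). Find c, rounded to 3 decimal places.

22.251

Σ(b_i − a_i)² = 479·(10)² = 47900.
c = 2t²/47900 = 2·730²/47900 = 22.2505.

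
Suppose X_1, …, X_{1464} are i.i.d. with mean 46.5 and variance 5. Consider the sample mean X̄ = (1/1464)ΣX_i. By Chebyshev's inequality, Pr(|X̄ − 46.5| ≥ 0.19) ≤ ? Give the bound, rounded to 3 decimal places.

0.095

Var(X̄) = Var(X_i)/n = 5/1464 = 0.0034153.
Chebyshev: Pr(|X̄ − 46.5| ≥ 0.19) ≤ Var(X̄)/(0.19)² = 5/(1464·0.19²) = 0.0946.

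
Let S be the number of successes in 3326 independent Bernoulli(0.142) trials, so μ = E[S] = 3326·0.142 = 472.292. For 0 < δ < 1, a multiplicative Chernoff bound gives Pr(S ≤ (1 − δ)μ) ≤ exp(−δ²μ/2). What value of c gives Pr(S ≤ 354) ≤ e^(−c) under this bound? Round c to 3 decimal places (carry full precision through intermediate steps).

14.814

Write 354 = (1 − δ)μ, so δ = 1 − 354/472.292 = 0.2504637…
Then the exponent is δ²μ/2 = (μ − 354)²/(2μ) = 14.813926.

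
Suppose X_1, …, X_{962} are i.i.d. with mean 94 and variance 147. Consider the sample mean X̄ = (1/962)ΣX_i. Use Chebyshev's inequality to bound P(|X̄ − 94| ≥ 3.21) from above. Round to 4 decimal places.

0.0148

Var(X̄) = Var(X_i)/n = 147/962 = 0.15281.
Chebyshev: P(|X̄ − 94| ≥ 3.21) ≤ Var(X̄)/(3.21)² = 147/(962·3.21²) = 0.0148.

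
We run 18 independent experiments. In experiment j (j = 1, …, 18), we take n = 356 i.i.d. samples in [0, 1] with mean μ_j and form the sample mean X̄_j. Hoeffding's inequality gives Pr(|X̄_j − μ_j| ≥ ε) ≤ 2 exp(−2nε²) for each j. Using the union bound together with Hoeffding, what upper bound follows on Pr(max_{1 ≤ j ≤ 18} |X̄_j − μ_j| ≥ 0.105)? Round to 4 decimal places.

0.0140

Per-experiment Hoeffding bound: 2·exp(−2·356·0.105²) = 2·exp(−7.84980) = 0.00077966.
Union bound over 18 events: 18·0.00077966 = 0.01403.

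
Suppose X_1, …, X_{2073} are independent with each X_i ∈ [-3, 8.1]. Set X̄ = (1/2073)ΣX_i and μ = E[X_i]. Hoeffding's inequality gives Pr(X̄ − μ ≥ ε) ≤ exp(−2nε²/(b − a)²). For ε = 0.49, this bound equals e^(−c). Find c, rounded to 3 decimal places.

8.079

c = 2nε²/(b − a)² = 2·2073·0.49² / 11.1² = 8.0793.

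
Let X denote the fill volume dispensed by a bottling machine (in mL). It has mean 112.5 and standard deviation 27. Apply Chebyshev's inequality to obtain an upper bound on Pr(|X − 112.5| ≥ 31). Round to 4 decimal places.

Chebyshev: Pr(|X − μ| ≥ t) ≤ Var(X)/t².
Var(X) = σ² = 27² = 729.
Bound = 729 / 961 = 0.7586.

0.7586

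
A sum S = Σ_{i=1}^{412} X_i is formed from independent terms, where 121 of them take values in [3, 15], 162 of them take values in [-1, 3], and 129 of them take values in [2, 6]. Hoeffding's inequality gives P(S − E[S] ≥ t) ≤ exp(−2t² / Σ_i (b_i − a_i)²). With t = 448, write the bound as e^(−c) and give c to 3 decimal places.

18.180

Σ(b_i − a_i)² = 121·12² + 162·4² + 129·4² = 22080.
c = 2t² / 22080 = 2·448² / 22080 = 18.1797.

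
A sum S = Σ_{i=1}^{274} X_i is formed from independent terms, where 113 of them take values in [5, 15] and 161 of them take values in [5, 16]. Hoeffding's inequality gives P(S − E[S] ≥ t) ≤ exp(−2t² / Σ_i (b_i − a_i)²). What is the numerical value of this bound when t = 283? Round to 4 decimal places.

0.0055

Σ(b_i − a_i)² = 113·10² + 161·11² = 30781.
Exponent = 2·283² / 30781 = 5.20379.
Bound = exp(−5.20379) = 0.00550.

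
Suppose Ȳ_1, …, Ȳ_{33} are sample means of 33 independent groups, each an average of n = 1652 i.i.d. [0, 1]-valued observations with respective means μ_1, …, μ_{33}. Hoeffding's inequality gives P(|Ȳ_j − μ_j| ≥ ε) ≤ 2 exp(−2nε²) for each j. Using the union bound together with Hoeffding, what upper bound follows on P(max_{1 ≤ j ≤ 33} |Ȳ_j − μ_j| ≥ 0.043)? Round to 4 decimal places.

Per-experiment Hoeffding bound: 2·exp(−2·1652·0.043²) = 2·exp(−6.10910) = 0.0044451.
Union bound over 33 events: 33·0.0044451 = 0.14669.

0.1467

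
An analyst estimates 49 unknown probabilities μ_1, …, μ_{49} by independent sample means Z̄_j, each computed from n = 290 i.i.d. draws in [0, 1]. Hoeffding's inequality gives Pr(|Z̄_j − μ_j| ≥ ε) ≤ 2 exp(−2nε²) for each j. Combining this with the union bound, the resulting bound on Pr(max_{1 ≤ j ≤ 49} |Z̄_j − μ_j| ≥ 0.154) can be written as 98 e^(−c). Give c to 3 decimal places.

Union bound over the 49 events: Pr(max_{1 ≤ j ≤ 49} |Z̄_j − μ_j| ≥ 0.154) ≤ 49·2·exp(−2nε²) = 98 exp(−2·290·0.154²).
So c = 2·290·0.154² = 13.7553.

13.755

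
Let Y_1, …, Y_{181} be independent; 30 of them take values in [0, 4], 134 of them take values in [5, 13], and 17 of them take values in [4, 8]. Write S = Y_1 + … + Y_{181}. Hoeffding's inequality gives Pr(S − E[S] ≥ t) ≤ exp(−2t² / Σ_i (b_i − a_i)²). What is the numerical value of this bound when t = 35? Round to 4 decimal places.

Σ(b_i − a_i)² = 30·4² + 134·8² + 17·4² = 9328.
Exponent = 2·35² / 9328 = 0.26265.
Bound = exp(−0.26265) = 0.76901.

0.7690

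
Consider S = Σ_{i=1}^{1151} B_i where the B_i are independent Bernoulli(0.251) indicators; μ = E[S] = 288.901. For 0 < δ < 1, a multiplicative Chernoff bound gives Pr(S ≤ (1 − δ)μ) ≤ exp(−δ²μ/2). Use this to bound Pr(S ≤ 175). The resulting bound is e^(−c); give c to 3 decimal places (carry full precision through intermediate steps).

Write 175 = (1 − δ)μ, so δ = 1 − 175/288.901 = 0.3942562…
Then the exponent is δ²μ/2 = (μ − 175)²/(2μ) = 22.453086.

22.453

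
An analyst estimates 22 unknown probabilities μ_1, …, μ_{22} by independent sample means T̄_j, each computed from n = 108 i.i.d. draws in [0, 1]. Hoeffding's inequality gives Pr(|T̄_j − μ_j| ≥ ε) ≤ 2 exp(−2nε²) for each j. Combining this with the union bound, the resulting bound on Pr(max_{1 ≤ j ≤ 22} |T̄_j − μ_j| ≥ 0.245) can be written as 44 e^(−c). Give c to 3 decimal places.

Union bound over the 22 events: Pr(max_{1 ≤ j ≤ 22} |T̄_j − μ_j| ≥ 0.245) ≤ 22·2·exp(−2nε²) = 44 exp(−2·108·0.245²).
So c = 2·108·0.245² = 12.9654.

12.965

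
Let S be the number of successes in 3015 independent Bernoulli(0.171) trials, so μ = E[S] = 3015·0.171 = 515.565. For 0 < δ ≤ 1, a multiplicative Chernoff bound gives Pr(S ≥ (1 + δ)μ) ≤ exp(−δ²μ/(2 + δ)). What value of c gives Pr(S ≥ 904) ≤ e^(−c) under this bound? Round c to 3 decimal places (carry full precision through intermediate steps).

106.287

Write 904 = (1 + δ)μ, so δ = 904/515.565 − 1 = 0.7534162…
Then the exponent is δ²μ/(2 + δ) = (904 − μ)² / (μ·(2 + δ)) = 106.287313.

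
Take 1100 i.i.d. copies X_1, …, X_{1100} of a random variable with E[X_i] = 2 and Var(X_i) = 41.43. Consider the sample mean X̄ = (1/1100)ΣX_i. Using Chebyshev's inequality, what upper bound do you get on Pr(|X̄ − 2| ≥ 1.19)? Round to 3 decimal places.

0.027

Var(X̄) = Var(X_i)/n = 41.43/1100 = 0.037664.
Chebyshev: Pr(|X̄ − 2| ≥ 1.19) ≤ Var(X̄)/(1.19)² = 41.43/(1100·1.19²) = 0.0266.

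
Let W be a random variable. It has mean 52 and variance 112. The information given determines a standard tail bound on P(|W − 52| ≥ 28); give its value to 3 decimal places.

0.143

Mean and variance are known, so Chebyshev's inequality applies.
Chebyshev: P(|W − μ| ≥ t) ≤ Var(W)/t².
Bound = 112 / 784 = 0.1429.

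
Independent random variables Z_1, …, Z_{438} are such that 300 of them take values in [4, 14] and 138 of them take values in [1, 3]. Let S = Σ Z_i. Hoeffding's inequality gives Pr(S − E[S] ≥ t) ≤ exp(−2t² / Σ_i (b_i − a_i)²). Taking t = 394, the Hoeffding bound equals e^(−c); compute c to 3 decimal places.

10.162

Σ(b_i − a_i)² = 300·10² + 138·2² = 30552.
c = 2t² / 30552 = 2·394² / 30552 = 10.1621.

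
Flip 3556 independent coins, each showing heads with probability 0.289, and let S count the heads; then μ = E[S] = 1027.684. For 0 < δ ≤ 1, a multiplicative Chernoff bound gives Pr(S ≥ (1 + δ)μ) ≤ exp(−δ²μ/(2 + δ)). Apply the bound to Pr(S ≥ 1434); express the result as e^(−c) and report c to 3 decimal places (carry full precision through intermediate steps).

Write 1434 = (1 + δ)μ, so δ = 1434/1027.684 − 1 = 0.3953706…
Then the exponent is δ²μ/(2 + δ) = (1434 − μ)² / (μ·(2 + δ)) = 67.064941.

67.065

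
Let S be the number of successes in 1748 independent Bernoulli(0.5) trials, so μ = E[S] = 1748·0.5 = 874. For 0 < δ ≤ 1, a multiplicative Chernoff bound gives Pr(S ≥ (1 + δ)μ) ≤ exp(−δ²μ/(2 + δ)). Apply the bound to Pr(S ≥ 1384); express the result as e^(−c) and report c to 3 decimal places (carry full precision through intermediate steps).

Write 1384 = (1 + δ)μ, so δ = 1384/874 − 1 = 0.583524…
Then the exponent is δ²μ/(2 + δ) = (1384 − μ)² / (μ·(2 + δ)) = 115.190434.

115.190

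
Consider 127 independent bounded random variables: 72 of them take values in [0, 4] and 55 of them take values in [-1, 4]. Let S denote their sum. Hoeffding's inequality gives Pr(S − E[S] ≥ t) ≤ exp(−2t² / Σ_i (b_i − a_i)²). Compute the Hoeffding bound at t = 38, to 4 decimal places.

0.3189

Σ(b_i − a_i)² = 72·4² + 55·5² = 2527.
Exponent = 2·38² / 2527 = 1.14286.
Bound = exp(−1.14286) = 0.31891.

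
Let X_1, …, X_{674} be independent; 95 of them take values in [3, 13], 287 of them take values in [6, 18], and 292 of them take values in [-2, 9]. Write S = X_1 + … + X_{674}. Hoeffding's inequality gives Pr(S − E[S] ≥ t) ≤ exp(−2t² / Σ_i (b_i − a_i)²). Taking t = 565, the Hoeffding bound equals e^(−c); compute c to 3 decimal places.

7.410

Σ(b_i − a_i)² = 95·10² + 287·12² + 292·11² = 86160.
c = 2t² / 86160 = 2·565² / 86160 = 7.4101.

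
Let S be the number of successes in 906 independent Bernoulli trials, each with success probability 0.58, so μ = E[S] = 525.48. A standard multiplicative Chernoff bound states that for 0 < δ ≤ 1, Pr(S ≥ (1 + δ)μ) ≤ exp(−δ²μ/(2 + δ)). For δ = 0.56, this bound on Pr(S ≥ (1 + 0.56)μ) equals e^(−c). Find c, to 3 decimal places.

c = δ²μ/(2 + δ) = 0.56²·525.48/(2 + 0.56) = 64.3713.

64.371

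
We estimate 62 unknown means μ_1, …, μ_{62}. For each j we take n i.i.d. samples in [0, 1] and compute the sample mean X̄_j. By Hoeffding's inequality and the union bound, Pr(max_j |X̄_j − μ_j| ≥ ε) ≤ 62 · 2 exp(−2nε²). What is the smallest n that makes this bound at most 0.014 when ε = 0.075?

Need 2·62·exp(−2nε²) ≤ 0.014, i.e. exp(−2nε²) ≤ 0.014/124.
So 2nε² ≥ ln(124/0.014) = 9.088980.
Hence n ≥ 9.088980/(2·0.075²) = 807.909.
The smallest integer n is 808.

808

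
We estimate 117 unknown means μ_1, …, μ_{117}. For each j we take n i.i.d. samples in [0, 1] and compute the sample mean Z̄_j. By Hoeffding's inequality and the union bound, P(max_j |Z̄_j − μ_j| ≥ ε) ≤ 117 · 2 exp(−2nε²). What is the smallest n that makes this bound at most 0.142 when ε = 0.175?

Need 2·117·exp(−2nε²) ≤ 0.142, i.e. exp(−2nε²) ≤ 0.142/234.
So 2nε² ≥ ln(234/0.142) = 7.407249.
Hence n ≥ 7.407249/(2·0.175²) = 120.935.
The smallest integer n is 121.

121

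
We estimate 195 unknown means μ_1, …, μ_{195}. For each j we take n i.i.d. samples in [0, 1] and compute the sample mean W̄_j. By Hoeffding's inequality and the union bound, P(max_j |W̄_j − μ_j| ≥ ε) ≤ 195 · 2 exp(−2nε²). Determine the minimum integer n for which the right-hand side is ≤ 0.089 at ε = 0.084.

Need 2·195·exp(−2nε²) ≤ 0.089, i.e. exp(−2nε²) ≤ 0.089/390.
So 2nε² ≥ ln(390/0.089) = 8.385266.
Hence n ≥ 8.385266/(2·0.084²) = 594.194.
The smallest integer n is 595.

595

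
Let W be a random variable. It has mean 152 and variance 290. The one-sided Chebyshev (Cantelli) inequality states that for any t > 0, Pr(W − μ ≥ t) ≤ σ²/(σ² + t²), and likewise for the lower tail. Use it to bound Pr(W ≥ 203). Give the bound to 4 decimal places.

Here σ² = 290 and t = 51, so σ² + t² = 2891.
Cantelli's bound: 290/2891 = 0.1003.

0.1003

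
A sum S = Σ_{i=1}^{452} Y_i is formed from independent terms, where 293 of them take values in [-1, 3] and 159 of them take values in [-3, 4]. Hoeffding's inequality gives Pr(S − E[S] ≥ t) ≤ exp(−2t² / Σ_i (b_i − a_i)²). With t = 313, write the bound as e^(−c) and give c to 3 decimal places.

Σ(b_i − a_i)² = 293·4² + 159·7² = 12479.
c = 2t² / 12479 = 2·313² / 12479 = 15.7014.

15.701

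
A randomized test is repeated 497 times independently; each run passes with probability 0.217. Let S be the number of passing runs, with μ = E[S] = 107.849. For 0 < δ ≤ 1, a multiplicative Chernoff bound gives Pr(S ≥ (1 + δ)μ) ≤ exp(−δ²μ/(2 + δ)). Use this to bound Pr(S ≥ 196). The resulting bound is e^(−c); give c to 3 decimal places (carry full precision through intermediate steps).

25.574

Write 196 = (1 + δ)μ, so δ = 196/107.849 − 1 = 0.8173557…
Then the exponent is δ²μ/(2 + δ) = (196 − μ)² / (μ·(2 + δ)) = 25.573883.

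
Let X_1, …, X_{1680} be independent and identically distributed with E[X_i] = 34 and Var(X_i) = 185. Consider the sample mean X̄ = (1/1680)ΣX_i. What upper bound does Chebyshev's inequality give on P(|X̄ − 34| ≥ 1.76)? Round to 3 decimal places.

0.036

Var(X̄) = Var(X_i)/n = 185/1680 = 0.11012.
Chebyshev: P(|X̄ − 34| ≥ 1.76) ≤ Var(X̄)/(1.76)² = 185/(1680·1.76²) = 0.0355.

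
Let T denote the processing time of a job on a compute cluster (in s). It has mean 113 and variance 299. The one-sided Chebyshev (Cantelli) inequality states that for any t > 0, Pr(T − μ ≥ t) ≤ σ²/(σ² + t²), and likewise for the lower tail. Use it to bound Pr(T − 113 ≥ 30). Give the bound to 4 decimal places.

0.2494

Here σ² = 299 and t = 30, so σ² + t² = 1199.
Cantelli's bound: 299/1199 = 0.2494.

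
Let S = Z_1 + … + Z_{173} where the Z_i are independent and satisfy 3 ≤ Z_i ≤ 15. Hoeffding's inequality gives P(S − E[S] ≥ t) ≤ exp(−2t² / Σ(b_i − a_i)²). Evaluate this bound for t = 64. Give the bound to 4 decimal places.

0.7198

Σ(b_i − a_i)² = 173·(12)² = 24912.
Exponent = 2·64²/24912 = 0.3288.
Bound = exp(−0.3288) = 0.71976.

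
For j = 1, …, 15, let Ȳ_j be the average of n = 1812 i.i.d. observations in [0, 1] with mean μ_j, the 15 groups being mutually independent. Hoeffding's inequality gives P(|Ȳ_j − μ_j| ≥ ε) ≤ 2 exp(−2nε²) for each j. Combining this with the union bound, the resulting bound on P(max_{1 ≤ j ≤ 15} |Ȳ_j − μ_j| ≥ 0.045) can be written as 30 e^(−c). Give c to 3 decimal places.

7.339

Union bound over the 15 events: P(max_{1 ≤ j ≤ 15} |Ȳ_j − μ_j| ≥ 0.045) ≤ 15·2·exp(−2nε²) = 30 exp(−2·1812·0.045²).
So c = 2·1812·0.045² = 7.3386.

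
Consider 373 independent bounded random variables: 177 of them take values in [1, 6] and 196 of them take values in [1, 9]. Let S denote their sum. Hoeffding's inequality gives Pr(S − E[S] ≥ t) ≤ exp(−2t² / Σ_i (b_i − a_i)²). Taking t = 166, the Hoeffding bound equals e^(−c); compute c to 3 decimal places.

Σ(b_i − a_i)² = 177·5² + 196·8² = 16969.
c = 2t² / 16969 = 2·166² / 16969 = 3.2478.

3.248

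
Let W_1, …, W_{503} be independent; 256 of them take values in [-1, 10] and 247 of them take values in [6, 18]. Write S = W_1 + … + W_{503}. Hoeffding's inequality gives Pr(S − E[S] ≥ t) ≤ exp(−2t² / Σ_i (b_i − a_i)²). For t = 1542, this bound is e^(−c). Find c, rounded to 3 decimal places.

Σ(b_i − a_i)² = 256·11² + 247·12² = 66544.
c = 2t² / 66544 = 2·1542² / 66544 = 71.4644.

71.464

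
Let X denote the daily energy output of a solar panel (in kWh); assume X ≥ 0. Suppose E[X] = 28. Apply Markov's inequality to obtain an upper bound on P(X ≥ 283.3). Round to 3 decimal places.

0.099

Markov's inequality: for a non-negative random variable, P(X ≥ a) ≤ E[X]/a.
Here E[X] = 28 and a = 283.3, so the bound is 28/283.3 = 0.0988.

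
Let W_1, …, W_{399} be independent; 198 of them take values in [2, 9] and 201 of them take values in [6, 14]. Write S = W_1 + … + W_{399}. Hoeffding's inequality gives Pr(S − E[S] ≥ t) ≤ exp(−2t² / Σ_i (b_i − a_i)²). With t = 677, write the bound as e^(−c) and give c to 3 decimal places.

Σ(b_i − a_i)² = 198·7² + 201·8² = 22566.
c = 2t² / 22566 = 2·677² / 22566 = 40.6212.

40.621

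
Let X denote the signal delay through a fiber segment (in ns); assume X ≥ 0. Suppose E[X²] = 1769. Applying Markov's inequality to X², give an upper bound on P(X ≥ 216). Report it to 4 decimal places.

0.0379

Since X ≥ 0, the event {X ≥ 216} is the same as {X² ≥ 46656}.
Markov's inequality applied to X² gives P(X² ≥ 46656) ≤ E[X²]/46656 = 1769/46656 = 0.0379.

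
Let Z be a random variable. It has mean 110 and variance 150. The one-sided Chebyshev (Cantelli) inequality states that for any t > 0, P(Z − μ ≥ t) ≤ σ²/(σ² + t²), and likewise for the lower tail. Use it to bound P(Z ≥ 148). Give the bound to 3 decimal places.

0.094

Here σ² = 150 and t = 38, so σ² + t² = 1594.
Cantelli's bound: 150/1594 = 0.0941.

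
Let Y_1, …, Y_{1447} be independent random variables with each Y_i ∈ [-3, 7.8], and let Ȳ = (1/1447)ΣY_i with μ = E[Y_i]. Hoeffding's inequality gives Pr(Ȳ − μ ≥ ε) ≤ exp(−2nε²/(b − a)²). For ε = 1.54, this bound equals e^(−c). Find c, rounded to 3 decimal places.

58.843

c = 2nε²/(b − a)² = 2·1447·1.54² / 10.8² = 58.8427.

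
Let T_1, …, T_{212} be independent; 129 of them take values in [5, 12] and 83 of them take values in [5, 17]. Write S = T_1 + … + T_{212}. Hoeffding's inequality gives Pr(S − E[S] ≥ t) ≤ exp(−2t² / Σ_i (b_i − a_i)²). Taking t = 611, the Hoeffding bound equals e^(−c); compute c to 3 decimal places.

Σ(b_i − a_i)² = 129·7² + 83·12² = 18273.
c = 2t² / 18273 = 2·611² / 18273 = 40.8604.

40.860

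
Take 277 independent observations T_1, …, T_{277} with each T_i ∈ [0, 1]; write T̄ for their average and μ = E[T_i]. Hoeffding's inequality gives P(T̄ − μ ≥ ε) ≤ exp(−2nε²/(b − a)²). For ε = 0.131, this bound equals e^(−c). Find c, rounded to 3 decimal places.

c = 2nε²/(b − a)² = 2·277·0.131² / 1² = 9.5072.

9.507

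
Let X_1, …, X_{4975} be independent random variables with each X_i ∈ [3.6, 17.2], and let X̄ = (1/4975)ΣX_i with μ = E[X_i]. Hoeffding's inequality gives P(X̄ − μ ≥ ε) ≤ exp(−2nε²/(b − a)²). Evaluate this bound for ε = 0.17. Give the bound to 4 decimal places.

Exponent: 2nε²/(b − a)² = 2·4975·0.17² / 13.6² = 1.55469.
Bound = exp(−1.55469) = 0.21126.

0.2113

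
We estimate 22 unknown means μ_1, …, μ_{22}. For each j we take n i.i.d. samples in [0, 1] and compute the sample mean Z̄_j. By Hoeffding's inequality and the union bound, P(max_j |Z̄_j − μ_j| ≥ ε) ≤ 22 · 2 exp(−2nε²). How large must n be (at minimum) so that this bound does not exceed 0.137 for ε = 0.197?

75

Need 2·22·exp(−2nε²) ≤ 0.137, i.e. exp(−2nε²) ≤ 0.137/44.
So 2nε² ≥ ln(44/0.137) = 5.771964.
Hence n ≥ 5.771964/(2·0.197²) = 74.364.
The smallest integer n is 75.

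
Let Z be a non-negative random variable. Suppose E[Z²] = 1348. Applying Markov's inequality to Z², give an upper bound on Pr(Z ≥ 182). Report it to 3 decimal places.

0.041

Since Z ≥ 0, the event {Z ≥ 182} is the same as {Z² ≥ 33124}.
Markov's inequality applied to Z² gives Pr(Z² ≥ 33124) ≤ E[Z²]/33124 = 1348/33124 = 0.0407.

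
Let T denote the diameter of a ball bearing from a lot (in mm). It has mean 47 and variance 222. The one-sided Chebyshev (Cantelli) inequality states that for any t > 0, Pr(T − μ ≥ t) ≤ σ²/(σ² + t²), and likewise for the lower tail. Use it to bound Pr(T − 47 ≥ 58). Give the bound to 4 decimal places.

0.0619

Here σ² = 222 and t = 58, so σ² + t² = 3586.
Cantelli's bound: 222/3586 = 0.0619.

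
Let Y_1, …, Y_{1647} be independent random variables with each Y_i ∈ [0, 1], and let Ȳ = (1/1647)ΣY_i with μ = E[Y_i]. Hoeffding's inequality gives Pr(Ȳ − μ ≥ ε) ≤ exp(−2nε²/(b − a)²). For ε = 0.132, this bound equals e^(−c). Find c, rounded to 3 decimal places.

57.395

c = 2nε²/(b − a)² = 2·1647·0.132² / 1² = 57.3947.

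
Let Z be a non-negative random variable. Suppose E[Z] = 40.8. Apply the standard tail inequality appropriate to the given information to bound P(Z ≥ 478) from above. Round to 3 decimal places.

Only the mean of a non-negative variable is known, so Markov's inequality is the applicable tail bound.
Markov's inequality: for a non-negative random variable, P(Z ≥ a) ≤ E[Z]/a.
Here E[Z] = 40.8 and a = 478, so the bound is 40.8/478 = 0.0854.

0.085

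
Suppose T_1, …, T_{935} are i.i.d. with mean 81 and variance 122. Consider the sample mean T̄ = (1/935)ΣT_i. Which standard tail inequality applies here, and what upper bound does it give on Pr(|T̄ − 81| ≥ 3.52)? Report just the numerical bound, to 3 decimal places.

0.011

With mean and variance of each term known, Chebyshev's inequality bounds the deviation of the sum (or sample mean).
Var(T̄) = Var(T_i)/n = 122/935 = 0.13048.
Chebyshev: Pr(|T̄ − 81| ≥ 3.52) ≤ Var(T̄)/(3.52)² = 122/(935·3.52²) = 0.0105.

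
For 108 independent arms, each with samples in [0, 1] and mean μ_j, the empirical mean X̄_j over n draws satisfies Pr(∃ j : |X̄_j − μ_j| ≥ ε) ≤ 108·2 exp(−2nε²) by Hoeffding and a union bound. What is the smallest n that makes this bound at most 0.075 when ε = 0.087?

527

Need 2·108·exp(−2nε²) ≤ 0.075, i.e. exp(−2nε²) ≤ 0.075/216.
So 2nε² ≥ ln(216/0.075) = 7.965546.
Hence n ≥ 7.965546/(2·0.087²) = 526.195.
The smallest integer n is 527.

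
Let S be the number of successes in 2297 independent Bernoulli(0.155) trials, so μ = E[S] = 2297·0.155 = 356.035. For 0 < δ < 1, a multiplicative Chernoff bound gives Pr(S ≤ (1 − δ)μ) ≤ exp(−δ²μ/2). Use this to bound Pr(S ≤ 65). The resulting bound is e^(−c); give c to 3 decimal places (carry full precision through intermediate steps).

118.951

Write 65 = (1 − δ)μ, so δ = 1 − 65/356.035 = 0.8174337…
Then the exponent is δ²μ/2 = (μ − 65)²/(2μ) = 118.950905.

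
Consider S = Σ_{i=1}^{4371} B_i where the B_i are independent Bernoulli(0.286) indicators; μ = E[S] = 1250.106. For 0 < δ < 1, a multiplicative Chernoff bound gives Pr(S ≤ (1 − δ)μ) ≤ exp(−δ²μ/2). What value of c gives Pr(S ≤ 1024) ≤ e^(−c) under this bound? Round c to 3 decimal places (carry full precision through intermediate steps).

Write 1024 = (1 − δ)μ, so δ = 1 − 1024/1250.106 = 0.1808695…
Then the exponent is δ²μ/2 = (μ − 1024)²/(2μ) = 20.447835.

20.448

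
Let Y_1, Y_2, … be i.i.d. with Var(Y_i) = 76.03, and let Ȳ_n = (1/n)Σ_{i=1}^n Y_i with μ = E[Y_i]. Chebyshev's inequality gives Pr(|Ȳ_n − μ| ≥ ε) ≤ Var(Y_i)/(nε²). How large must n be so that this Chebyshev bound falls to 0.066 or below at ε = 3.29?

107

Require 76.03/(n·3.29²) ≤ 0.066, i.e. n ≥ 76.03/(0.066·3.29²) = 106.426.
The smallest integer n is 107.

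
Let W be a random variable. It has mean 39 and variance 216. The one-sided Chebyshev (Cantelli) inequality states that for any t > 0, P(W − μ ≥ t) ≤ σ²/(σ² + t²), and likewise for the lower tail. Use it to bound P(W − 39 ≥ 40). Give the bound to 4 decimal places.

Here σ² = 216 and t = 40, so σ² + t² = 1816.
Cantelli's bound: 216/1816 = 0.1189.

0.1189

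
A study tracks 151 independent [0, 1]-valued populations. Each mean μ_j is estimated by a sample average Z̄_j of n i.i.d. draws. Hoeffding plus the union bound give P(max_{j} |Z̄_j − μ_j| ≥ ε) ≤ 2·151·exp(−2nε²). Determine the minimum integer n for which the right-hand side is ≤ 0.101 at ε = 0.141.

202

Need 2·151·exp(−2nε²) ≤ 0.101, i.e. exp(−2nε²) ≤ 0.101/302.
So 2nε² ≥ ln(302/0.101) = 8.003062.
Hence n ≥ 8.003062/(2·0.141²) = 201.274.
The smallest integer n is 202.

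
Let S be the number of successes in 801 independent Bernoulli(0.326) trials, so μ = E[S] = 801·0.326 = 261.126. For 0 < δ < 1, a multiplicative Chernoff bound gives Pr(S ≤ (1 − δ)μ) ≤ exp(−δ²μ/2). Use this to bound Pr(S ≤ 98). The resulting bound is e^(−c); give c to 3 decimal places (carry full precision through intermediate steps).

Write 98 = (1 − δ)μ, so δ = 1 − 98/261.126 = 0.6247023…
Then the exponent is δ²μ/2 = (μ − 98)²/(2μ) = 50.952590.

50.953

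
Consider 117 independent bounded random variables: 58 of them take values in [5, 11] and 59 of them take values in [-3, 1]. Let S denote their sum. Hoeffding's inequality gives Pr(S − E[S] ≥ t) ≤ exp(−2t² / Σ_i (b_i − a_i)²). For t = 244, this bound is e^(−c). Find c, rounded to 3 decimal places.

Σ(b_i − a_i)² = 58·6² + 59·4² = 3032.
c = 2t² / 3032 = 2·244² / 3032 = 39.2718.

39.272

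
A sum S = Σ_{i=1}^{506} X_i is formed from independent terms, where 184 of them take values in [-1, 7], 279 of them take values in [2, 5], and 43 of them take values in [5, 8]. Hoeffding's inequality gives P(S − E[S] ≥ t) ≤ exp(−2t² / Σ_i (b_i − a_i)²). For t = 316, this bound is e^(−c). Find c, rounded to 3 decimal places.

Σ(b_i − a_i)² = 184·8² + 279·3² + 43·3² = 14674.
c = 2t² / 14674 = 2·316² / 14674 = 13.6099.

13.610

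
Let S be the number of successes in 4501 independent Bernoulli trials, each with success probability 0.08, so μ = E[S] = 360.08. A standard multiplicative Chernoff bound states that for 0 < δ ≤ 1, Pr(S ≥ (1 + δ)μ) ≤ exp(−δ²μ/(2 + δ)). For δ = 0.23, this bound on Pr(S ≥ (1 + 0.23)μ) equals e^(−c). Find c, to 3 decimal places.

8.542

c = δ²μ/(2 + δ) = 0.23²·360.08/(2 + 0.23) = 8.5418.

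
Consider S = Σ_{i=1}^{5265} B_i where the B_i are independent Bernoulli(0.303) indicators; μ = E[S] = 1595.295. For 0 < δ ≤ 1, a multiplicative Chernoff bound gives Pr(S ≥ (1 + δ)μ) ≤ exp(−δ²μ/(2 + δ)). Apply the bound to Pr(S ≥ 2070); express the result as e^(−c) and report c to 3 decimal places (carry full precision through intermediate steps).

61.481

Write 2070 = (1 + δ)μ, so δ = 2070/1595.295 − 1 = 0.2975657…
Then the exponent is δ²μ/(2 + δ) = (2070 − μ)² / (μ·(2 + δ)) = 61.480682.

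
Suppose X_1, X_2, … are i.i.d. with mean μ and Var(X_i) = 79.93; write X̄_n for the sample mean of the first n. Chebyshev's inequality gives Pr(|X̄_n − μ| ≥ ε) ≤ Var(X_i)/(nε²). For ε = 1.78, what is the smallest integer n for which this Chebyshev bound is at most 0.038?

664

Require 79.93/(n·1.78²) ≤ 0.038, i.e. n ≥ 79.93/(0.038·1.78²) = 663.875.
The smallest integer n is 664.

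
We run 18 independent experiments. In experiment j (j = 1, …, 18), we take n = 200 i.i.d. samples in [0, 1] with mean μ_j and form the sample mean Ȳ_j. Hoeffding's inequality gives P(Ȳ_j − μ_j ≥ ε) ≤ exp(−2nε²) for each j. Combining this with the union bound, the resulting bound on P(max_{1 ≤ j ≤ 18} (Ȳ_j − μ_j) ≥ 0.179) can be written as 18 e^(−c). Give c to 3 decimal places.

Union bound over the 18 events: P(max_{1 ≤ j ≤ 18} (Ȳ_j − μ_j) ≥ 0.179) ≤ 18·exp(−2nε²) = 18 exp(−2·200·0.179²).
So c = 2·200·0.179² = 12.8164.

12.816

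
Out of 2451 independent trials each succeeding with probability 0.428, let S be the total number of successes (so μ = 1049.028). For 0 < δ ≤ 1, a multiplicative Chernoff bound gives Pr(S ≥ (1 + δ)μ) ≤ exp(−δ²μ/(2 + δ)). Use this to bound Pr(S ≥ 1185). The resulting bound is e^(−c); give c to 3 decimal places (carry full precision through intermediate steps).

Write 1185 = (1 + δ)μ, so δ = 1185/1049.028 − 1 = 0.1296171…
Then the exponent is δ²μ/(2 + δ) = (1185 − μ)² / (μ·(2 + δ)) = 8.275807.

8.276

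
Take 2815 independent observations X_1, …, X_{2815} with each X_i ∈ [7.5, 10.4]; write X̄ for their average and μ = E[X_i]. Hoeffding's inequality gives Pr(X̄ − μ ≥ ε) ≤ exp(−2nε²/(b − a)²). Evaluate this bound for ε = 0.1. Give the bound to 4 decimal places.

Exponent: 2nε²/(b − a)² = 2·2815·0.1² / 2.9² = 6.69441.
Bound = exp(−6.69441) = 0.00124.

0.0012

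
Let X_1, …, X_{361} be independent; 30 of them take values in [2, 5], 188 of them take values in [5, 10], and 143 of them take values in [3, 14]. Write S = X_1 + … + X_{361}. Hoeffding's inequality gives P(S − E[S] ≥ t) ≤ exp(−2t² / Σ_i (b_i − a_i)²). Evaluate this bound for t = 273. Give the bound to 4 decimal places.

0.0012

Σ(b_i − a_i)² = 30·3² + 188·5² + 143·11² = 22273.
Exponent = 2·273² / 22273 = 6.69232.
Bound = exp(−6.69232) = 0.00124.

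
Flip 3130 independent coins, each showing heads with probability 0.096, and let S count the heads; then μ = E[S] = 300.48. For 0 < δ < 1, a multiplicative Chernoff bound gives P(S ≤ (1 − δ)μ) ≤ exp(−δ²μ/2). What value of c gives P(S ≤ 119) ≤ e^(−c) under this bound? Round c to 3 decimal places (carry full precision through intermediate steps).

Write 119 = (1 − δ)μ, so δ = 1 − 119/300.48 = 0.603967…
Then the exponent is δ²μ/2 = (μ − 119)²/(2μ) = 54.803964.

54.804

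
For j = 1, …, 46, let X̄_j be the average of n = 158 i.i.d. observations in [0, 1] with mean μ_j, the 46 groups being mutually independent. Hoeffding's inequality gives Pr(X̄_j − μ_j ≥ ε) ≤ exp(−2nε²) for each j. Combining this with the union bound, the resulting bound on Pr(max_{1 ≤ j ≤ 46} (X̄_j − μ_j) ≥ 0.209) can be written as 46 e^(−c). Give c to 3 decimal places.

13.803

Union bound over the 46 events: Pr(max_{1 ≤ j ≤ 46} (X̄_j − μ_j) ≥ 0.209) ≤ 46·exp(−2nε²) = 46 exp(−2·158·0.209²).
So c = 2·158·0.209² = 13.8032.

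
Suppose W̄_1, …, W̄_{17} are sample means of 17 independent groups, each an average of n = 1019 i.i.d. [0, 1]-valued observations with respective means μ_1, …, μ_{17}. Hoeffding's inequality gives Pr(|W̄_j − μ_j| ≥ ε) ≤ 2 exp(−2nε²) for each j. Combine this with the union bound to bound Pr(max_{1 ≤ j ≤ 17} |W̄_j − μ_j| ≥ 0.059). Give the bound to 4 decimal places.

0.0282

Per-experiment Hoeffding bound: 2·exp(−2·1019·0.059²) = 2·exp(−7.09428) = 0.0016597.
Union bound over 17 events: 17·0.0016597 = 0.02821.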